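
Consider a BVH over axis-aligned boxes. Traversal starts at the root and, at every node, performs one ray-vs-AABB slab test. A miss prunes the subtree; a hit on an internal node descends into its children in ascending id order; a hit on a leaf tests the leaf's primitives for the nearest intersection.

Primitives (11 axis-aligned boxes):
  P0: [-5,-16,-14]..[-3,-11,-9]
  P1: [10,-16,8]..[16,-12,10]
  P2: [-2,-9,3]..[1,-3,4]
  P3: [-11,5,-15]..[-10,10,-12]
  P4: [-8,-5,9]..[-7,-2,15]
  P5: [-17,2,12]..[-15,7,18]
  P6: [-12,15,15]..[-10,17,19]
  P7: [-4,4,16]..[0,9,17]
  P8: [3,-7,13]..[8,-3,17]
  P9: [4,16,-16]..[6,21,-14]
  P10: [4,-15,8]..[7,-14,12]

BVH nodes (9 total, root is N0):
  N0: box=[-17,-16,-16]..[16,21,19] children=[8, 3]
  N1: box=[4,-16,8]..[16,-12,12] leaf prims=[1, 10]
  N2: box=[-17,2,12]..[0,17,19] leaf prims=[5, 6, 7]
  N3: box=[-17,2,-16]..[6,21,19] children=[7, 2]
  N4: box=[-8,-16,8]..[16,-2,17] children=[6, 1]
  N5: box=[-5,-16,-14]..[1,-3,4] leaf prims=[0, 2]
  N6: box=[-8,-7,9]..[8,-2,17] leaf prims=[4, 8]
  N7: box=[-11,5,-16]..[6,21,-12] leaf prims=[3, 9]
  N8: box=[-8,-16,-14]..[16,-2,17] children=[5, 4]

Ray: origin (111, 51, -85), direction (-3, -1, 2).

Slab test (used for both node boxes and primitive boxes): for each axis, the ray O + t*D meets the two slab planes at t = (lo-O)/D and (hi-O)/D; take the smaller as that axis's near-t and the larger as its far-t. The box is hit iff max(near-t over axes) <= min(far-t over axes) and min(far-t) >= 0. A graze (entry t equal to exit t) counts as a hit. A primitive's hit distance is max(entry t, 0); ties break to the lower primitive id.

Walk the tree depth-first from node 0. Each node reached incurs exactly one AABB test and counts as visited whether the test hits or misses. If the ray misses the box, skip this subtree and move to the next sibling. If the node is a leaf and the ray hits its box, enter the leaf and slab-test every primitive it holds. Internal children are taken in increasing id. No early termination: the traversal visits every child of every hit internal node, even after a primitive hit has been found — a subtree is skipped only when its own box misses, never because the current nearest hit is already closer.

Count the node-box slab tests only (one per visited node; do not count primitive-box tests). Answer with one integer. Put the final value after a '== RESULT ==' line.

Trace the traversal:
N0 x:[95/3,128/3] y:[30,67] z:[69/2,52] -> hit [69/2,128/3], descend [3, 8]
  N3 x:[35,128/3] y:[30,49] z:[69/2,52] -> hit [35,128/3], descend [2, 7]
    N2 x:[37,128/3] y:[34,49] z:[97/2,52] -> miss, prune
    N7 x:[35,122/3] y:[30,46] z:[69/2,73/2] -> hit [35,73/2] leaf, test {P3(miss), P9@t=35}
  N8 x:[95/3,119/3] y:[53,67] z:[71/2,51] -> miss, prune

Summary -> nodes [0, 3, 2, 7, 8]; box-tests=5; leaf-entries=1; first=P9

== RESULT ==
5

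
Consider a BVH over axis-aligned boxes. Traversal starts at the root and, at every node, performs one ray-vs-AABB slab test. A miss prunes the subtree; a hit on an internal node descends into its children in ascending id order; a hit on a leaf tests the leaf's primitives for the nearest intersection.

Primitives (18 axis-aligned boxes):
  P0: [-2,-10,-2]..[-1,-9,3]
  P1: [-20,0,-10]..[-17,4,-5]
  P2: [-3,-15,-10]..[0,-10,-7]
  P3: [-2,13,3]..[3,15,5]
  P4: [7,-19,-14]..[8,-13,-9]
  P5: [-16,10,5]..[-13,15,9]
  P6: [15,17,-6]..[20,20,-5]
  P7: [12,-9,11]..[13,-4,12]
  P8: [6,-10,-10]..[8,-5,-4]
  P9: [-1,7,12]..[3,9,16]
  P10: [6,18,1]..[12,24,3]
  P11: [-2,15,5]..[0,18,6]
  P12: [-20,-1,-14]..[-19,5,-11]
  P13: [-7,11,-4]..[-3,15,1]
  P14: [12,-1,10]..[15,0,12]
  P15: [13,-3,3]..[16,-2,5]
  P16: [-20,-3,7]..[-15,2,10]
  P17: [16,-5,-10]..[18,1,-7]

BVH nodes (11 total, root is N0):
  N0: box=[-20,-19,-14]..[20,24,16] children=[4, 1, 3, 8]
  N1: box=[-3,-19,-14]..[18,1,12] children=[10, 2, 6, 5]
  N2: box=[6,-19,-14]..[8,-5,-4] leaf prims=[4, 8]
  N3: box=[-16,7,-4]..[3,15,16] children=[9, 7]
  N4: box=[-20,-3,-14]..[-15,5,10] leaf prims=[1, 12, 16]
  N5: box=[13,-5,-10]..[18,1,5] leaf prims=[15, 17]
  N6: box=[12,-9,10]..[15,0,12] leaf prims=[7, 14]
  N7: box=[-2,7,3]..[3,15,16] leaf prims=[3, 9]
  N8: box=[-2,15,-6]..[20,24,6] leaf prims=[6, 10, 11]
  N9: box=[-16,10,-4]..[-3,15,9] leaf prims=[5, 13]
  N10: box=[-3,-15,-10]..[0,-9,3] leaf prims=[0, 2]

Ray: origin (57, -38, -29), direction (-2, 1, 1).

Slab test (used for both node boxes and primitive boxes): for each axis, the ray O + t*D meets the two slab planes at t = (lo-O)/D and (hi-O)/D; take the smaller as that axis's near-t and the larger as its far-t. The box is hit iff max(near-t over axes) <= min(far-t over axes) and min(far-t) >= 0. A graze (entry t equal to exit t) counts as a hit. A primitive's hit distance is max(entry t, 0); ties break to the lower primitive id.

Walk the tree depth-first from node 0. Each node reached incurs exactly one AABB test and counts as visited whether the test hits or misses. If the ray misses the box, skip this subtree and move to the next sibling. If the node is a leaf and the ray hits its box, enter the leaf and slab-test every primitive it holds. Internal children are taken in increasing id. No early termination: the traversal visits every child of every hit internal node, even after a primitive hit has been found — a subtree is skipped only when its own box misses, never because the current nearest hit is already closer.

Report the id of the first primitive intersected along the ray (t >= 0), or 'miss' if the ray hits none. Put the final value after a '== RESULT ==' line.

Trace the traversal:
N0 x:[37/2,77/2] y:[19,62] z:[15,45] -> hit [19,77/2], descend [1, 3, 4, 8]
  N1 x:[39/2,30] y:[19,39] z:[15,41] -> hit [39/2,30], descend [2, 5, 6, 10]
    N2 x:[49/2,51/2] y:[19,33] z:[15,25] -> hit [49/2,25] leaf, test {P4(miss), P8(miss)}
    N5 x:[39/2,22] y:[33,39] z:[19,34] -> miss, prune
    N6 x:[21,45/2] y:[29,38] z:[39,41] -> miss, prune
    N10 x:[57/2,30] y:[23,29] z:[19,32] -> hit [57/2,29] leaf, test {P0@t=29, P2(miss)}
  N3 x:[27,73/2] y:[45,53] z:[25,45] -> miss, prune
  N4 x:[36,77/2] y:[35,43] z:[15,39] -> hit [36,77/2] leaf, test {P1(miss), P12(miss), P16@t=36}
  N8 x:[37/2,59/2] y:[53,62] z:[23,35] -> miss, prune

Summary -> nodes [0, 1, 2, 5, 6, 10, 3, 4, 8]; box-tests=9; leaf-entries=3; first=P0

== RESULT ==
0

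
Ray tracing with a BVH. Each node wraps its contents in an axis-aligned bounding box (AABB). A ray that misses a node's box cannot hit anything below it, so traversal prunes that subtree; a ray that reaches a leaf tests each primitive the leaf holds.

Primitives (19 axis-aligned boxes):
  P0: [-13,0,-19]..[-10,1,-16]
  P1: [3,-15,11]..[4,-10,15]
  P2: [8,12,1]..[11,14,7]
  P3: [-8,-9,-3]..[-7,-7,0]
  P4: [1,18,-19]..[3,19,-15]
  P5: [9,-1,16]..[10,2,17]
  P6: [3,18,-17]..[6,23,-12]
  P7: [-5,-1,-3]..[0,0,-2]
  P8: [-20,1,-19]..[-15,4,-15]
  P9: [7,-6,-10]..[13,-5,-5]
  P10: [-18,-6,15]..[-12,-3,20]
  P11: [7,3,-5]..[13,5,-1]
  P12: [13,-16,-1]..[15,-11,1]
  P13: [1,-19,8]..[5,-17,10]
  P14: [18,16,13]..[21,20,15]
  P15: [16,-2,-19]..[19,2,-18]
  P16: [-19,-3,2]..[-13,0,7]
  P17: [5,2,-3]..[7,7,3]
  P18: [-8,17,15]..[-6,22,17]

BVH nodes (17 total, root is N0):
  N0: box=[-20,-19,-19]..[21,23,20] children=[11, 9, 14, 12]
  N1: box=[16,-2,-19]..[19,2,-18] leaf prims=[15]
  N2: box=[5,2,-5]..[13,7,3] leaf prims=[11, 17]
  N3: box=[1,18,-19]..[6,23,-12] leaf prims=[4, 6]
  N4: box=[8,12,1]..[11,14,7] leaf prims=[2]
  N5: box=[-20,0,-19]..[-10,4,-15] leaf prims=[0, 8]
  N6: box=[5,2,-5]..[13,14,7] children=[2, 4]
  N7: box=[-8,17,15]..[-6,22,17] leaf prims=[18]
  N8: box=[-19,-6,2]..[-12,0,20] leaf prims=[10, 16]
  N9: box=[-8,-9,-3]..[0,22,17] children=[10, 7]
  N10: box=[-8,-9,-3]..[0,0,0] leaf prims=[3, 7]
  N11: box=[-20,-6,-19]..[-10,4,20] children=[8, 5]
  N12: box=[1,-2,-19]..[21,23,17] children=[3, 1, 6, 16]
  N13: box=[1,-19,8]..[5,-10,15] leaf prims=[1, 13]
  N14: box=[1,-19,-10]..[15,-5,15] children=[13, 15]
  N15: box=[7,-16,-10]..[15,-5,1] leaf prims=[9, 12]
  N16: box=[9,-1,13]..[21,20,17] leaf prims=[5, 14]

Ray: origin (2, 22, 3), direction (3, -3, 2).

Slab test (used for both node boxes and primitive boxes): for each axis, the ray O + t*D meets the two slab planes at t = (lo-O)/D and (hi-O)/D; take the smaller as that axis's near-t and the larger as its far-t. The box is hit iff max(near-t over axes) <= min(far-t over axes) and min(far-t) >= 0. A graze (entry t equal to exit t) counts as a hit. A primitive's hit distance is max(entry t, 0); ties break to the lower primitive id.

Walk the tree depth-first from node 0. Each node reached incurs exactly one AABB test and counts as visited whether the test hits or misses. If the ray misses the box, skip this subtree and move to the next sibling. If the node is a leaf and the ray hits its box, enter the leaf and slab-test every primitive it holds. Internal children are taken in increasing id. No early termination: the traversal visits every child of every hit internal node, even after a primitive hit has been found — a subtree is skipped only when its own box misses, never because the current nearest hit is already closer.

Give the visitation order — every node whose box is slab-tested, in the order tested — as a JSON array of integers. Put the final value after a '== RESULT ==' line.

Trace the traversal:
N0 x:[-22/3,19/3] y:[-1/3,41/3] z:[-11,17/2] -> hit [-1/3,19/3], descend [9, 11, 12, 14]
  N9 x:[-10/3,-2/3] y:[0,31/3] z:[-3,7] -> miss, prune
  N11 x:[-22/3,-4] y:[6,28/3] z:[-11,17/2] -> miss, prune
  N12 x:[-1/3,19/3] y:[-1/3,8] z:[-11,7] -> hit [-1/3,19/3], descend [1, 3, 6, 16]
    N1 x:[14/3,17/3] y:[20/3,8] z:[-11,-21/2] -> miss, prune
    N3 x:[-1/3,4/3] y:[-1/3,4/3] z:[-11,-15/2] -> miss, prune
    N6 x:[1,11/3] y:[8/3,20/3] z:[-4,2] -> miss, prune
    N16 x:[7/3,19/3] y:[2/3,23/3] z:[5,7] -> hit [5,19/3] leaf, test {P5(miss), P14(miss)}
  N14 x:[-1/3,13/3] y:[9,41/3] z:[-13/2,6] -> miss, prune

Summary -> nodes [0, 9, 11, 12, 1, 3, 6, 16, 14]; box-tests=9; leaf-entries=1; first=miss

== RESULT ==
[0, 9, 11, 12, 1, 3, 6, 16, 14]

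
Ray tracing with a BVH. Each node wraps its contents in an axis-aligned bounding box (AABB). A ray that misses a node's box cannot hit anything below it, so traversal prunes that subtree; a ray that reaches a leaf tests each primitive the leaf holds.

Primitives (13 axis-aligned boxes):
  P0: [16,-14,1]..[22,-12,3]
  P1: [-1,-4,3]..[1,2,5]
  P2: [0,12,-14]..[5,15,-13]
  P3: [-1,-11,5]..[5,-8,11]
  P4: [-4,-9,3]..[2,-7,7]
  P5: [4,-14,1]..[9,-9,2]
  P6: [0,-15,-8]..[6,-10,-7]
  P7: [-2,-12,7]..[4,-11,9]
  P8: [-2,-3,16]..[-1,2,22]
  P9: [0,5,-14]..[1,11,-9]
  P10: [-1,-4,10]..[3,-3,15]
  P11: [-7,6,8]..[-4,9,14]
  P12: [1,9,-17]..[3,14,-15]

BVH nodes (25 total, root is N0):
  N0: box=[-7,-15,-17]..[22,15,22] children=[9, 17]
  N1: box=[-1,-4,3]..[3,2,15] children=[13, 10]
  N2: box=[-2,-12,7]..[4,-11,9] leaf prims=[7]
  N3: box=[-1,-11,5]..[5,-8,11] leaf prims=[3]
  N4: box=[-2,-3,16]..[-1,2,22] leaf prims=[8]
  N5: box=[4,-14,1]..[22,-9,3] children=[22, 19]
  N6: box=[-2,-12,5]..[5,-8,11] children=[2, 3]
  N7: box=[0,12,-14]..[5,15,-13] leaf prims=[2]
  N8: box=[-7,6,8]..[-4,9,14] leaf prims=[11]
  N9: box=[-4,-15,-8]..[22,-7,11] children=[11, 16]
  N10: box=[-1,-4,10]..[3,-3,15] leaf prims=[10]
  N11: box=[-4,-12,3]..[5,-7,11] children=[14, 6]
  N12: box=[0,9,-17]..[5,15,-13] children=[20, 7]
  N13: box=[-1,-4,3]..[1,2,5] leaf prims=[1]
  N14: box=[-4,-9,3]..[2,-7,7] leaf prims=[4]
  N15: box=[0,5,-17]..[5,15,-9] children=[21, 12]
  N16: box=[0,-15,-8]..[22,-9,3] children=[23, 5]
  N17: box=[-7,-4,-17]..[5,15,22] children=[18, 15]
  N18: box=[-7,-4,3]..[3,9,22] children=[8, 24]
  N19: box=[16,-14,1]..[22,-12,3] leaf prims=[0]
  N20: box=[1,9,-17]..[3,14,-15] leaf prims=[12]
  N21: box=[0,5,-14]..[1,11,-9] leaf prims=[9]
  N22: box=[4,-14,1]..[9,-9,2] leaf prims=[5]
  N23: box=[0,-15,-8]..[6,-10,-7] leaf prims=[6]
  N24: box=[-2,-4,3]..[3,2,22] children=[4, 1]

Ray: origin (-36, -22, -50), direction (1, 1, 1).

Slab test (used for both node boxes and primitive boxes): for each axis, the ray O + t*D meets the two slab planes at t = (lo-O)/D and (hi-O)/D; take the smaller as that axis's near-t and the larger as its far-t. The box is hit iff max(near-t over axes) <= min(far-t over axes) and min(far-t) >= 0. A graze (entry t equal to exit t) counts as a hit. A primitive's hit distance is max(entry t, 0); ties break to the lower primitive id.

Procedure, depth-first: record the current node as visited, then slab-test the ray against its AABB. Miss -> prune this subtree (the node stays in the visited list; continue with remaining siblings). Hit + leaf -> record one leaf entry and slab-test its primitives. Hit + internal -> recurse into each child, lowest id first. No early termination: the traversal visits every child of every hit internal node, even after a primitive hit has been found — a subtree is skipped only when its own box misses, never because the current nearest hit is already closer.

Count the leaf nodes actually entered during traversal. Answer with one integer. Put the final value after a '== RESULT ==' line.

Traverse from the root:
N0 x:[29,58] y:[7,37] z:[33,72] -> hit [33,37], descend [9, 17]
  N9 x:[32,58] y:[7,15] z:[42,61] -> miss, prune
  N17 x:[29,41] y:[18,37] z:[33,72] -> hit [33,37], descend [15, 18]
    N15 x:[36,41] y:[27,37] z:[33,41] -> hit [36,37], descend [12, 21]
      N12 x:[36,41] y:[31,37] z:[33,37] -> hit [36,37], descend [7, 20]
        N7 x:[36,41] y:[34,37] z:[36,37] -> hit [36,37] leaf, test {P2@t=36}
        N20 x:[37,39] y:[31,36] z:[33,35] -> miss, prune
      N21 x:[36,37] y:[27,33] z:[36,41] -> miss, prune
    N18 x:[29,39] y:[18,31] z:[53,72] -> miss, prune

order=[0, 9, 17, 15, 12, 7, 20, 21, 18]  |boxes|=9  |leaves|=1  hit=P2

== RESULT ==
1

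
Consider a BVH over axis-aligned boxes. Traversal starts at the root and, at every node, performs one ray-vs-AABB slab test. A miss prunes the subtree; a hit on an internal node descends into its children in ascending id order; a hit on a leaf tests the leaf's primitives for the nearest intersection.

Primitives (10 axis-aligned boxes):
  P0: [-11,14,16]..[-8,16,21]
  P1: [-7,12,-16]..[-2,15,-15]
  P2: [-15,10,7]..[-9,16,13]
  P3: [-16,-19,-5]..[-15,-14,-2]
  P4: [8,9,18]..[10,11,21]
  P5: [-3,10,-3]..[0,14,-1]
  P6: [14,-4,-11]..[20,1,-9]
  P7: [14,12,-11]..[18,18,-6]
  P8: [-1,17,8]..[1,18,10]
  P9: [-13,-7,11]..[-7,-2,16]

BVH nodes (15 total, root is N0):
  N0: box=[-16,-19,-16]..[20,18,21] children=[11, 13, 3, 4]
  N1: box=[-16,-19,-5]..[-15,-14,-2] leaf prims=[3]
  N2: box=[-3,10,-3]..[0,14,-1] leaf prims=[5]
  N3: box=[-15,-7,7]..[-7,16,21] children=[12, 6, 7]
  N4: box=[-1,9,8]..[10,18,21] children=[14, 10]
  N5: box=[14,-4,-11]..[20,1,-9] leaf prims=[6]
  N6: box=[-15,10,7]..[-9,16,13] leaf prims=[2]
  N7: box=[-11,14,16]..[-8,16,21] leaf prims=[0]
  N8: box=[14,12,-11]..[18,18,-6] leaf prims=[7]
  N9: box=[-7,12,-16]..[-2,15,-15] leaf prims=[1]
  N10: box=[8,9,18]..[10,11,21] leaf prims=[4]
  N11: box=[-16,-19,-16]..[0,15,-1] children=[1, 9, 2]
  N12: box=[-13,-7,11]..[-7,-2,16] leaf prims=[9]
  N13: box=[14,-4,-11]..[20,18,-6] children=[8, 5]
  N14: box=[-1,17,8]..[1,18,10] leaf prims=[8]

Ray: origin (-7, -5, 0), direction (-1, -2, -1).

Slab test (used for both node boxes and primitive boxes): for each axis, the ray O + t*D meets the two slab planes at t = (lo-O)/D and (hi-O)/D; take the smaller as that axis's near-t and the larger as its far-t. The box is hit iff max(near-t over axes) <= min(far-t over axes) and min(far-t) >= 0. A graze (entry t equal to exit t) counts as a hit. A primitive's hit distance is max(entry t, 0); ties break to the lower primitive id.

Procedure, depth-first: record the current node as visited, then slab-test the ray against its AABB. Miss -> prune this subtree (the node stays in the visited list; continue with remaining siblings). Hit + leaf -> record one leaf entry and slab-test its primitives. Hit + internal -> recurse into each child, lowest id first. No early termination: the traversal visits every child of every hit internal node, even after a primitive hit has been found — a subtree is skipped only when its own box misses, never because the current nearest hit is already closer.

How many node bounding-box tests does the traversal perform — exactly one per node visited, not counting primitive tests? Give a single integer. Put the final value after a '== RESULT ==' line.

Walk:
N0 x:[-27,9] y:[-23/2,7] z:[-21,16] -> hit [-23/2,7], descend [3, 4, 11, 13]
  N3 x:[0,8] y:[-21/2,1] z:[-21,-7] -> miss, prune
  N4 x:[-17,-6] y:[-23/2,-7] z:[-21,-8] -> miss, prune
  N11 x:[-7,9] y:[-10,7] z:[1,16] -> hit [1,7], descend [1, 2, 9]
    N1 x:[8,9] y:[9/2,7] z:[2,5] -> miss, prune
    N2 x:[-7,-4] y:[-19/2,-15/2] z:[1,3] -> miss, prune
    N9 x:[-5,0] y:[-10,-17/2] z:[15,16] -> miss, prune
  N13 x:[-27,-21] y:[-23/2,-1/2] z:[6,11] -> miss, prune

Summary -> nodes [0, 3, 4, 11, 1, 2, 9, 13]; box-tests=8; leaf-entries=0; first=miss

== RESULT ==
8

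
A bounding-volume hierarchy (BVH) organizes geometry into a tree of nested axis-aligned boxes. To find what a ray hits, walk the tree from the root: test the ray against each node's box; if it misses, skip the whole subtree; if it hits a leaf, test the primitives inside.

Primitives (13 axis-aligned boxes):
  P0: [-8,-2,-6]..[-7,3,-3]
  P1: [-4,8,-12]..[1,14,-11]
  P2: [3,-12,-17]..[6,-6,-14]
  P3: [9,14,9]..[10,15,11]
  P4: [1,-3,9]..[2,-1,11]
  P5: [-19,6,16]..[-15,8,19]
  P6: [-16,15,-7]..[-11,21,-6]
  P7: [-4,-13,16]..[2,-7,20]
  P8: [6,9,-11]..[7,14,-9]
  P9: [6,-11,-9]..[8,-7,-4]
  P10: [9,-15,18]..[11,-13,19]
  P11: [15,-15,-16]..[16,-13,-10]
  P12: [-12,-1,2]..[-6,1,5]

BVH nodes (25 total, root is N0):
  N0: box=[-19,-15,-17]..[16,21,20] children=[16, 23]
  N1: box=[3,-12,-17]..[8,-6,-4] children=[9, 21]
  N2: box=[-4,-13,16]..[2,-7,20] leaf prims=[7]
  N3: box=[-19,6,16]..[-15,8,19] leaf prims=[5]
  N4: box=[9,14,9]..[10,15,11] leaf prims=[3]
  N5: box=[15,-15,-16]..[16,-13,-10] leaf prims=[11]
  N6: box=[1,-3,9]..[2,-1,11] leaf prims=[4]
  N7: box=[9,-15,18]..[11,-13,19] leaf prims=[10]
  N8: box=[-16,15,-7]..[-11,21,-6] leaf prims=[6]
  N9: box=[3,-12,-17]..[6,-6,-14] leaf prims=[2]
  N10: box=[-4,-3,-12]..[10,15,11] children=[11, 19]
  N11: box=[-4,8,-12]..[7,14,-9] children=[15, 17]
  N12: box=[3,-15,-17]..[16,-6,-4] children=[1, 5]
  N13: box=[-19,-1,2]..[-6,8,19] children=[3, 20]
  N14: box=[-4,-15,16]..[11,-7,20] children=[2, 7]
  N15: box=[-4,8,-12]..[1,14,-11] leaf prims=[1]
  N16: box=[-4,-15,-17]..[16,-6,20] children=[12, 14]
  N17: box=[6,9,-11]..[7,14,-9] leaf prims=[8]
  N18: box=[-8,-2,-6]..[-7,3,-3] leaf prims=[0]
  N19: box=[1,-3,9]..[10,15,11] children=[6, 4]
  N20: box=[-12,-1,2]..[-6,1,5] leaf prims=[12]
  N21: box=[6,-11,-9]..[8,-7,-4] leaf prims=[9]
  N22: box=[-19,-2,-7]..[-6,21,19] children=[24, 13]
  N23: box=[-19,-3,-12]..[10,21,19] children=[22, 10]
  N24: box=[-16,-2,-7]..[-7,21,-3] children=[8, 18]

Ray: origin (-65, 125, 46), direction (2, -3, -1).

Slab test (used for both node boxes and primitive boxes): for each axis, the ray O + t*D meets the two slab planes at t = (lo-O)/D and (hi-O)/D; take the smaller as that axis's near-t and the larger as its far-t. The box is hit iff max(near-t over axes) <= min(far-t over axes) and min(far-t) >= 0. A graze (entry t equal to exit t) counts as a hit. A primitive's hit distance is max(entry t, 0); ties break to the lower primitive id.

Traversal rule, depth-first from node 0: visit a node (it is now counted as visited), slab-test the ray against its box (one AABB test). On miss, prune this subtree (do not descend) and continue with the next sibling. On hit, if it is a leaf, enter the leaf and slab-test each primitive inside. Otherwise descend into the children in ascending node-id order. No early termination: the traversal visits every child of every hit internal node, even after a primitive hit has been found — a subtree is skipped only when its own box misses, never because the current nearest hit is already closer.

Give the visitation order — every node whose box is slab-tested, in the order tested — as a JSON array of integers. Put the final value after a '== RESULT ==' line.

Traverse from the root:
N0 x:[23,81/2] y:[104/3,140/3] z:[26,63] -> hit [104/3,81/2], descend [16, 23]
  N16 x:[61/2,81/2] y:[131/3,140/3] z:[26,63] -> miss, prune
  N23 x:[23,75/2] y:[104/3,128/3] z:[27,58] -> hit [104/3,75/2], descend [10, 22]
    N10 x:[61/2,75/2] y:[110/3,128/3] z:[35,58] -> hit [110/3,75/2], descend [11, 19]
      N11 x:[61/2,36] y:[37,39] z:[55,58] -> miss, prune
      N19 x:[33,75/2] y:[110/3,128/3] z:[35,37] -> hit [110/3,37], descend [4, 6]
        N4 x:[37,75/2] y:[110/3,37] z:[35,37] -> hit [37,37] leaf, test {P3@t=37}
        N6 x:[33,67/2] y:[42,128/3] z:[35,37] -> miss, prune
    N22 x:[23,59/2] y:[104/3,127/3] z:[27,53] -> miss, prune

order=[0, 16, 23, 10, 11, 19, 4, 6, 22]  |boxes|=9  |leaves|=1  hit=P3

== RESULT ==
[0, 16, 23, 10, 11, 19, 4, 6, 22]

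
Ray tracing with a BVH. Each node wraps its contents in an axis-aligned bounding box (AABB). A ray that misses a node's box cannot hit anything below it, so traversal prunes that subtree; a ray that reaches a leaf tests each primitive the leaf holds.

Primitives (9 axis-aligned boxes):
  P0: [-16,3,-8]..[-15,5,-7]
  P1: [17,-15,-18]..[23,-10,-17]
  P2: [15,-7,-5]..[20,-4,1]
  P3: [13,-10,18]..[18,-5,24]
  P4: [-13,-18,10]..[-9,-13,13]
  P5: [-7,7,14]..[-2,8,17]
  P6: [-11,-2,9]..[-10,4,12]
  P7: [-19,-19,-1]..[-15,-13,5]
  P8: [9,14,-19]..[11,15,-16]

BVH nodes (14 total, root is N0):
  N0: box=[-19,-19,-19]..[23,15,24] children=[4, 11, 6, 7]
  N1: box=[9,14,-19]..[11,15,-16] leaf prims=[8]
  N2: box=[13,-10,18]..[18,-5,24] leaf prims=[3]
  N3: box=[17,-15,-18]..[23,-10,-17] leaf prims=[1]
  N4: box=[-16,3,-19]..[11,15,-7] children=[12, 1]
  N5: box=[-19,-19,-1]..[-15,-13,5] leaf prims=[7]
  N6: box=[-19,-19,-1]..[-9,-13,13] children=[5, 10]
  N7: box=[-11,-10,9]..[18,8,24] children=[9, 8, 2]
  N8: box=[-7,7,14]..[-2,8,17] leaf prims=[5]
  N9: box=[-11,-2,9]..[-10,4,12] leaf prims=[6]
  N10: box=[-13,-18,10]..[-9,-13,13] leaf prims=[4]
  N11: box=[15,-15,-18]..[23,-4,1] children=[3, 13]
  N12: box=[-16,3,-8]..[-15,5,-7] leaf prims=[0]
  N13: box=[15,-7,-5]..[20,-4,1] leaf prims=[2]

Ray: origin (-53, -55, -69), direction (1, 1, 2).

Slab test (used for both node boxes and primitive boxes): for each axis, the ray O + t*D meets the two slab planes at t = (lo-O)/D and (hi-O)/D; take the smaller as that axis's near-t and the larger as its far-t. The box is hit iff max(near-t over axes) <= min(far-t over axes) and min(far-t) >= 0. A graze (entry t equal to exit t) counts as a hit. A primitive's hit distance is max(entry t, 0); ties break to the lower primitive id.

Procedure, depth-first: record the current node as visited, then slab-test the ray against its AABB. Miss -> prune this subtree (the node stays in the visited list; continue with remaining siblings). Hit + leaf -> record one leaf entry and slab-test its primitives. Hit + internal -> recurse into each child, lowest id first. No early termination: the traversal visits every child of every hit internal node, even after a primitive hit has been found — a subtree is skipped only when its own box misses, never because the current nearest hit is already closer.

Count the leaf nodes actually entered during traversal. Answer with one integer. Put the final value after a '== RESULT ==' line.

Trace the traversal:
N0 x:[34,76] y:[36,70] z:[25,93/2] -> hit [36,93/2], descend [4, 6, 7, 11]
  N4 x:[37,64] y:[58,70] z:[25,31] -> miss, prune
  N6 x:[34,44] y:[36,42] z:[34,41] -> hit [36,41], descend [5, 10]
    N5 x:[34,38] y:[36,42] z:[34,37] -> hit [36,37] leaf, test {P7@t=36}
    N10 x:[40,44] y:[37,42] z:[79/2,41] -> hit [40,41] leaf, test {P4@t=40}
  N7 x:[42,71] y:[45,63] z:[39,93/2] -> hit [45,93/2], descend [2, 8, 9]
    N2 x:[66,71] y:[45,50] z:[87/2,93/2] -> miss, prune
    N8 x:[46,51] y:[62,63] z:[83/2,43] -> miss, prune
    N9 x:[42,43] y:[53,59] z:[39,81/2] -> miss, prune
  N11 x:[68,76] y:[40,51] z:[51/2,35] -> miss, prune

Summary -> nodes [0, 4, 6, 5, 10, 7, 2, 8, 9, 11]; box-tests=10; leaf-entries=2; first=P7

== RESULT ==
2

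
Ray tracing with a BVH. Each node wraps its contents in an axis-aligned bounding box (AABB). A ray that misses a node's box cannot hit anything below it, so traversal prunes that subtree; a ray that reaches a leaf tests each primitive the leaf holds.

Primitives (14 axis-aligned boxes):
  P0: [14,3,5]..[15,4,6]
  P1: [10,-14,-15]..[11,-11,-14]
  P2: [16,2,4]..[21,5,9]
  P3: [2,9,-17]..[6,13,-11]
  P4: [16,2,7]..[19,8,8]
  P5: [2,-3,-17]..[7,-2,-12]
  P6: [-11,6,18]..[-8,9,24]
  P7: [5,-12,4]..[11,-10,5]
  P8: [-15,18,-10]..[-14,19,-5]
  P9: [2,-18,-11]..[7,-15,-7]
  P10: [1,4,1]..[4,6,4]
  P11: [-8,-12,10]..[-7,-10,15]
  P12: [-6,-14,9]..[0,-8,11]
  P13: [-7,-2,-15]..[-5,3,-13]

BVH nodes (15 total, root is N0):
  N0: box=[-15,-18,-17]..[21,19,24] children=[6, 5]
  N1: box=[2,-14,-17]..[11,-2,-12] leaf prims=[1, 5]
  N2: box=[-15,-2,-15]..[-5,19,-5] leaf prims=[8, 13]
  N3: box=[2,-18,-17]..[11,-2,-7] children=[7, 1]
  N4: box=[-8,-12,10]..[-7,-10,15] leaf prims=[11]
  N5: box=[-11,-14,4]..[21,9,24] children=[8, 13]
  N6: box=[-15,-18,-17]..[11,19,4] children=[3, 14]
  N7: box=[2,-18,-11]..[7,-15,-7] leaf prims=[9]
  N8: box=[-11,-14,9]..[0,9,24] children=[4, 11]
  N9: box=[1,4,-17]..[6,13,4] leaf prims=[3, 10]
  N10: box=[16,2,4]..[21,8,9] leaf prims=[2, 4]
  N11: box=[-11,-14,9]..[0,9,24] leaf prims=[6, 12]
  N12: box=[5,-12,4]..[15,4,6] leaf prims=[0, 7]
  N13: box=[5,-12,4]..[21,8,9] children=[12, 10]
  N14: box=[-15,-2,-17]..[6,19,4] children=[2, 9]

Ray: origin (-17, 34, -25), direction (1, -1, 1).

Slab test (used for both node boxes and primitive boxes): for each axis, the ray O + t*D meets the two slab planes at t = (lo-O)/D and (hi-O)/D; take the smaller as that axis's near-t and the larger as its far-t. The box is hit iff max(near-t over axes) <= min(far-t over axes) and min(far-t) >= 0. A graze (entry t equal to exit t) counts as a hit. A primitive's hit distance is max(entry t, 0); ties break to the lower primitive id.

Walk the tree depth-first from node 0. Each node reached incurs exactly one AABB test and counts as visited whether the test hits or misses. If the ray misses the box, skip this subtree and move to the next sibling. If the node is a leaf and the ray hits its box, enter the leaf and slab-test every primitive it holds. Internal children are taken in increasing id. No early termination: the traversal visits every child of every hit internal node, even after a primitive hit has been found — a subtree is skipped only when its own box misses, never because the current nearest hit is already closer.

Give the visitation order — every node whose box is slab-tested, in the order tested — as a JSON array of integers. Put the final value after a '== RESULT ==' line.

Walk:
N0 x:[2,38] y:[15,52] z:[8,49] -> hit [15,38], descend [5, 6]
  N5 x:[6,38] y:[25,48] z:[29,49] -> hit [29,38], descend [8, 13]
    N8 x:[6,17] y:[25,48] z:[34,49] -> miss, prune
    N13 x:[22,38] y:[26,46] z:[29,34] -> hit [29,34], descend [10, 12]
      N10 x:[33,38] y:[26,32] z:[29,34] -> miss, prune
      N12 x:[22,32] y:[30,46] z:[29,31] -> hit [30,31] leaf, test {P0@t=31, P7(miss)}
  N6 x:[2,28] y:[15,52] z:[8,29] -> hit [15,28], descend [3, 14]
    N3 x:[19,28] y:[36,52] z:[8,18] -> miss, prune
    N14 x:[2,23] y:[15,36] z:[8,29] -> hit [15,23], descend [2, 9]
      N2 x:[2,12] y:[15,36] z:[10,20] -> miss, prune
      N9 x:[18,23] y:[21,30] z:[8,29] -> hit [21,23] leaf, test {P3(miss), P10(miss)}

Visited [0, 5, 8, 13, 10, 12, 6, 3, 14, 2, 9]. Tests: 11 box, 2 leaf. Nearest: P0.

== RESULT ==
[0, 5, 8, 13, 10, 12, 6, 3, 14, 2, 9]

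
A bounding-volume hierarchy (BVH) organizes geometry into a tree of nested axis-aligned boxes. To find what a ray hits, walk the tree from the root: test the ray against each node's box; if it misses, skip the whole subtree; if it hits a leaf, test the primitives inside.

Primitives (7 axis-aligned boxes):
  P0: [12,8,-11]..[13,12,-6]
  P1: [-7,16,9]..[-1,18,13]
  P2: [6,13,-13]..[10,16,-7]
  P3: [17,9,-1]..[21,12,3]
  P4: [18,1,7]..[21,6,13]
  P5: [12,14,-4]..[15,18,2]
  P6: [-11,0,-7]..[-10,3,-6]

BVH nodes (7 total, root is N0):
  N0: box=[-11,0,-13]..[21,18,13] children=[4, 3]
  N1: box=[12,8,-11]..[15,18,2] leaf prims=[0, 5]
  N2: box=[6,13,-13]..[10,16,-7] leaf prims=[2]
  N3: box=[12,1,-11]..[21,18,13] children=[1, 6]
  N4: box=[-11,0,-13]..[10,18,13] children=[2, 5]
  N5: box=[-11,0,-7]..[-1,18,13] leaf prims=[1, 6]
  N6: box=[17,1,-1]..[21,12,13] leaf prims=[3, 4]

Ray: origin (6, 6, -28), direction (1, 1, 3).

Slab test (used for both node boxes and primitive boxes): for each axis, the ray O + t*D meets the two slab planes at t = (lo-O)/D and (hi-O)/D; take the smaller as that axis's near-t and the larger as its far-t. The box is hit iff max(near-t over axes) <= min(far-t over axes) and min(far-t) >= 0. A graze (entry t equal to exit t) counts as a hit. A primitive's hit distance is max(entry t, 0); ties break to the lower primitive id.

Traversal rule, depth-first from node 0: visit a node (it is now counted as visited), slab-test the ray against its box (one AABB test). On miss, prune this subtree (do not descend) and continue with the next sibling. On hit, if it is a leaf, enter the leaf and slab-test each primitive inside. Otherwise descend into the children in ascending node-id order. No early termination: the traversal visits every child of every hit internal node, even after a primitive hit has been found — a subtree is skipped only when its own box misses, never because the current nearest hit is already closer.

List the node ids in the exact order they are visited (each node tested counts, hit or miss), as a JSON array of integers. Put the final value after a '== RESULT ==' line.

Trace the traversal:
N0 x:[-17,15] y:[-6,12] z:[5,41/3] -> hit [5,12], descend [3, 4]
  N3 x:[6,15] y:[-5,12] z:[17/3,41/3] -> hit [6,12], descend [1, 6]
    N1 x:[6,9] y:[2,12] z:[17/3,10] -> hit [6,9] leaf, test {P0@t=6, P5@t=8}
    N6 x:[11,15] y:[-5,6] z:[9,41/3] -> miss, prune
  N4 x:[-17,4] y:[-6,12] z:[5,41/3] -> miss, prune

order=[0, 3, 1, 6, 4]  |boxes|=5  |leaves|=1  hit=P0

== RESULT ==
[0, 3, 1, 6, 4]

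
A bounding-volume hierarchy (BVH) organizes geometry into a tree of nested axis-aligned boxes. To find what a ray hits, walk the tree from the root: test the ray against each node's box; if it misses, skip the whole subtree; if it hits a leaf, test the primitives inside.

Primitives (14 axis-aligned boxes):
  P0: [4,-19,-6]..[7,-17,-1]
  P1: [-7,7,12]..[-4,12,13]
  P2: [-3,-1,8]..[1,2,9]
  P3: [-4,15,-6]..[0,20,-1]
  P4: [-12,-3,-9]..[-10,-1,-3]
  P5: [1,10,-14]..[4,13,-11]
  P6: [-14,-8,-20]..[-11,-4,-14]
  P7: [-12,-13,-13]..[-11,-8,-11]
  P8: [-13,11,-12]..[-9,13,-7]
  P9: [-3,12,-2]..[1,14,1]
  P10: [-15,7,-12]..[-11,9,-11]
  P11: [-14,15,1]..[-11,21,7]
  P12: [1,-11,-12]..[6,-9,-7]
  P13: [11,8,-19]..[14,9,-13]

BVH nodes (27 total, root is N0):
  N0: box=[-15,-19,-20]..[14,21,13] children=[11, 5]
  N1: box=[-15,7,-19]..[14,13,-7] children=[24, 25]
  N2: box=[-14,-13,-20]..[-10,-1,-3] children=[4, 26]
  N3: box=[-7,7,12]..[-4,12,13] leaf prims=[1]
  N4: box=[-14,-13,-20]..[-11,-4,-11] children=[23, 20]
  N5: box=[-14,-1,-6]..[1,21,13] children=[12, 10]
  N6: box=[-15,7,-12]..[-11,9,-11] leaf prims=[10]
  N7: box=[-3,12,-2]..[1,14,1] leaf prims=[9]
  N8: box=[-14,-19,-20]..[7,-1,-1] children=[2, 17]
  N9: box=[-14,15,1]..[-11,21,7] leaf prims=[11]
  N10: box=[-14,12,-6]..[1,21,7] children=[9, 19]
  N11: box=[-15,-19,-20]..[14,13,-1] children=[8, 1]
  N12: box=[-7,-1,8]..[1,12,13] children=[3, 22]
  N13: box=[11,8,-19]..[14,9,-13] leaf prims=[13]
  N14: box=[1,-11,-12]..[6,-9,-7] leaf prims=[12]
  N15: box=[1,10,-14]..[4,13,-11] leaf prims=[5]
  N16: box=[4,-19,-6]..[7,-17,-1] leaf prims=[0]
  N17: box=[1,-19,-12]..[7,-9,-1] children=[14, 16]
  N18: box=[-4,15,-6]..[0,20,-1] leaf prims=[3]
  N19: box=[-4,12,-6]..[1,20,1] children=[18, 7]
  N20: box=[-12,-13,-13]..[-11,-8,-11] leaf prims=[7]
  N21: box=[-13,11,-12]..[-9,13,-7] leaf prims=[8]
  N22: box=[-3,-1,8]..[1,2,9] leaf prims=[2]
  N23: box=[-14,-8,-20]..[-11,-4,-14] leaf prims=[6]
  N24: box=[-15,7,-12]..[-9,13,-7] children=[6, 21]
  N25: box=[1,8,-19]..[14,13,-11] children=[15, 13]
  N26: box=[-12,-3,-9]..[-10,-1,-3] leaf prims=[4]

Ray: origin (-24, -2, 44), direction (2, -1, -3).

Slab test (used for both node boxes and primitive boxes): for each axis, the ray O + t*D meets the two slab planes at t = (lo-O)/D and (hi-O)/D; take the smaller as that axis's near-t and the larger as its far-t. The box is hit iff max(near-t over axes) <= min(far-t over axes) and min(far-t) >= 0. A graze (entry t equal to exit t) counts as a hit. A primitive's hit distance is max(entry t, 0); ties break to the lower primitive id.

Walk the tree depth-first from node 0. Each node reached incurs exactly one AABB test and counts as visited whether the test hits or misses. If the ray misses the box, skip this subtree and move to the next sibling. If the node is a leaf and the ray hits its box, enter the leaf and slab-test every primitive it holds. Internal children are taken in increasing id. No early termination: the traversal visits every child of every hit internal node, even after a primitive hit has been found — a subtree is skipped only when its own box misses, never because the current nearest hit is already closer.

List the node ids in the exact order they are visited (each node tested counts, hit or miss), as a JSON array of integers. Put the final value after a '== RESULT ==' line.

Traverse from the root:
N0 x:[9/2,19] y:[-23,17] z:[31/3,64/3] -> hit [31/3,17], descend [5, 11]
  N5 x:[5,25/2] y:[-23,-1] z:[31/3,50/3] -> miss, prune
  N11 x:[9/2,19] y:[-15,17] z:[15,64/3] -> hit [15,17], descend [1, 8]
    N1 x:[9/2,19] y:[-15,-9] z:[17,21] -> miss, prune
    N8 x:[5,31/2] y:[-1,17] z:[15,64/3] -> hit [15,31/2], descend [2, 17]
      N2 x:[5,7] y:[-1,11] z:[47/3,64/3] -> miss, prune
      N17 x:[25/2,31/2] y:[7,17] z:[15,56/3] -> hit [15,31/2], descend [14, 16]
        N14 x:[25/2,15] y:[7,9] z:[17,56/3] -> miss, prune
        N16 x:[14,31/2] y:[15,17] z:[15,50/3] -> hit [15,31/2] leaf, test {P0@t=15}

Summary -> nodes [0, 5, 11, 1, 8, 2, 17, 14, 16]; box-tests=9; leaf-entries=1; first=P0

== RESULT ==
[0, 5, 11, 1, 8, 2, 17, 14, 16]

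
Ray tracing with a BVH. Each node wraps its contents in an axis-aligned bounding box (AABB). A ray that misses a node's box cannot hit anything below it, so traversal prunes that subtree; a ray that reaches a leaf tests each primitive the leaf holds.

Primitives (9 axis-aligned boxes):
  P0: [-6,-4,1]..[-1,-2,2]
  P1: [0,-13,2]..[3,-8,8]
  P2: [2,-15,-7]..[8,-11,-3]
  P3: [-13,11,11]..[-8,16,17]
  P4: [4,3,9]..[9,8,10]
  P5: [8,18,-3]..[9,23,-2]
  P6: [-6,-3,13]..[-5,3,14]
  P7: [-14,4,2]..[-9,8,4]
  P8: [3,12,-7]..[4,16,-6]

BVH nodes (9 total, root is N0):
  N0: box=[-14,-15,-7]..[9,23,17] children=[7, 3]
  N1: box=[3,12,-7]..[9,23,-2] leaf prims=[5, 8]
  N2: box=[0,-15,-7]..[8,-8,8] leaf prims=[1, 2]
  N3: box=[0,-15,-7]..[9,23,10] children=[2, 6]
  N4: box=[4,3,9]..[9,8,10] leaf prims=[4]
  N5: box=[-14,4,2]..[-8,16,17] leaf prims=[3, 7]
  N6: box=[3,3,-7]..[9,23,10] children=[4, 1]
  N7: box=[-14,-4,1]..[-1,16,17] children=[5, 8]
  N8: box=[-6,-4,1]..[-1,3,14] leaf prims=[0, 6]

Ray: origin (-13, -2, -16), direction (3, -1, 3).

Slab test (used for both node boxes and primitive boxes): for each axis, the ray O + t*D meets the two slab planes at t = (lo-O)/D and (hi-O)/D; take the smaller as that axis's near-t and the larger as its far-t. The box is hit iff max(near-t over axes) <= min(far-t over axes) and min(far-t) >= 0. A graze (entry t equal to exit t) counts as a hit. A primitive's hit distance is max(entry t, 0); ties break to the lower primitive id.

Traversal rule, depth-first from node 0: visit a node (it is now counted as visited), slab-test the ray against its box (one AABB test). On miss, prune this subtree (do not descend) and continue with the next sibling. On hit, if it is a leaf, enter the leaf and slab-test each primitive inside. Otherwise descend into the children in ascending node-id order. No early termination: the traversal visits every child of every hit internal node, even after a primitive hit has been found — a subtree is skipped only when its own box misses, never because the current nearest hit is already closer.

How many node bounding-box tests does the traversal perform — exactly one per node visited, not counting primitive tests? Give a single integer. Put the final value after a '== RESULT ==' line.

Walk:
N0 x:[-1/3,22/3] y:[-25,13] z:[3,11] -> hit [3,22/3], descend [3, 7]
  N3 x:[13/3,22/3] y:[-25,13] z:[3,26/3] -> hit [13/3,22/3], descend [2, 6]
    N2 x:[13/3,7] y:[6,13] z:[3,8] -> hit [6,7] leaf, test {P1(miss), P2(miss)}
    N6 x:[16/3,22/3] y:[-25,-5] z:[3,26/3] -> miss, prune
  N7 x:[-1/3,4] y:[-18,2] z:[17/3,11] -> miss, prune

Visited [0, 3, 2, 6, 7]. Tests: 5 box, 1 leaf. Nearest: miss.

== RESULT ==
5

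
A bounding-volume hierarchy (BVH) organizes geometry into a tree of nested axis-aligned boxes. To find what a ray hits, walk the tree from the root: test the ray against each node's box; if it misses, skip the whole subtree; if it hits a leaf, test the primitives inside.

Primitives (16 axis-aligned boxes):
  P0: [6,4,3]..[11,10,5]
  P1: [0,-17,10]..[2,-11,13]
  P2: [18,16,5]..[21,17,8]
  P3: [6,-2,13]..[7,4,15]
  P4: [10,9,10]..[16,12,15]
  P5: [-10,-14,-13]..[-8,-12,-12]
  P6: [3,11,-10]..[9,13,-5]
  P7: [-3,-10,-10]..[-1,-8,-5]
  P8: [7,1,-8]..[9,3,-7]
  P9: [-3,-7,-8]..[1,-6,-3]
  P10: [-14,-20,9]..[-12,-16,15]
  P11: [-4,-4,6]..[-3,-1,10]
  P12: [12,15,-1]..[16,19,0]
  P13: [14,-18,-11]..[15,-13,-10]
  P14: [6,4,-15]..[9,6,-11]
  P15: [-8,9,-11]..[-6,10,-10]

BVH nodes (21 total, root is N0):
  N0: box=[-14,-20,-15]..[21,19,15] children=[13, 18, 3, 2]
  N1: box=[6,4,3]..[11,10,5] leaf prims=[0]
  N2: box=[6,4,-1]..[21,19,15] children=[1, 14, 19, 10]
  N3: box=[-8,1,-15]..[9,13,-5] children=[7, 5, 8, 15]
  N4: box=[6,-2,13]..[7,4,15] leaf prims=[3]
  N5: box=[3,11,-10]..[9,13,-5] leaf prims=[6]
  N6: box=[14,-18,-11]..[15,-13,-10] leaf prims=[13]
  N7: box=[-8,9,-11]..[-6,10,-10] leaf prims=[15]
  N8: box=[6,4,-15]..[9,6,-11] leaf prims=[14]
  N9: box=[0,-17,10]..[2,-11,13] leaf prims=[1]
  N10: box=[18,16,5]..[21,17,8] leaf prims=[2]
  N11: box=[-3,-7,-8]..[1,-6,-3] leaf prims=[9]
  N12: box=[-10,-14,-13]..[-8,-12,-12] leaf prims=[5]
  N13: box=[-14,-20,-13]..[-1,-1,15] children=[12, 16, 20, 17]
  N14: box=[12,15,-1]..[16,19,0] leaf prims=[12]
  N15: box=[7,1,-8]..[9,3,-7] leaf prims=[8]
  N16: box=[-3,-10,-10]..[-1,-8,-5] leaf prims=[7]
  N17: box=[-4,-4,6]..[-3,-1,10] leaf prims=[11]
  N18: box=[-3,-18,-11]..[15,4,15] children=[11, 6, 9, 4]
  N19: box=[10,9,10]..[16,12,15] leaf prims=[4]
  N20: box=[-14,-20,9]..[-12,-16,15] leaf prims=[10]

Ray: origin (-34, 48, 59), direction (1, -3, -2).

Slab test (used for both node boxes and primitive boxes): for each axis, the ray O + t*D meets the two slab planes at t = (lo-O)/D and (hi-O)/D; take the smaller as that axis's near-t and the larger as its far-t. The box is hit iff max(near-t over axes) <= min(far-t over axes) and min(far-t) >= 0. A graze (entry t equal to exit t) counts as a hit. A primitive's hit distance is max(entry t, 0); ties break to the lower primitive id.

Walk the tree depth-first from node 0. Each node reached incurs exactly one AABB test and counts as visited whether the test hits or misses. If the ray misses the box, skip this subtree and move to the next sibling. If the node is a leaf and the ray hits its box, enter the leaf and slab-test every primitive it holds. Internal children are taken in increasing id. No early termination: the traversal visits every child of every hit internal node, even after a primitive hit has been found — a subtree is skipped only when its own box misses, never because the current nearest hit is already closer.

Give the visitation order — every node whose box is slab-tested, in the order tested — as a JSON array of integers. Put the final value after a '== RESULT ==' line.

Traverse from the root:
N0 x:[20,55] y:[29/3,68/3] z:[22,37] -> hit [22,68/3], descend [2, 3, 13, 18]
  N2 x:[40,55] y:[29/3,44/3] z:[22,30] -> miss, prune
  N3 x:[26,43] y:[35/3,47/3] z:[32,37] -> miss, prune
  N13 x:[20,33] y:[49/3,68/3] z:[22,36] -> hit [22,68/3], descend [12, 16, 17, 20]
    N12 x:[24,26] y:[20,62/3] z:[71/2,36] -> miss, prune
    N16 x:[31,33] y:[56/3,58/3] z:[32,69/2] -> miss, prune
    N17 x:[30,31] y:[49/3,52/3] z:[49/2,53/2] -> miss, prune
    N20 x:[20,22] y:[64/3,68/3] z:[22,25] -> hit [22,22] leaf, test {P10@t=22}
  N18 x:[31,49] y:[44/3,22] z:[22,35] -> miss, prune

9 AABB tests over nodes [0, 2, 3, 13, 12, 16, 17, 20, 18]; 1 leaf entered; closest P10.

== RESULT ==
[0, 2, 3, 13, 12, 16, 17, 20, 18]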